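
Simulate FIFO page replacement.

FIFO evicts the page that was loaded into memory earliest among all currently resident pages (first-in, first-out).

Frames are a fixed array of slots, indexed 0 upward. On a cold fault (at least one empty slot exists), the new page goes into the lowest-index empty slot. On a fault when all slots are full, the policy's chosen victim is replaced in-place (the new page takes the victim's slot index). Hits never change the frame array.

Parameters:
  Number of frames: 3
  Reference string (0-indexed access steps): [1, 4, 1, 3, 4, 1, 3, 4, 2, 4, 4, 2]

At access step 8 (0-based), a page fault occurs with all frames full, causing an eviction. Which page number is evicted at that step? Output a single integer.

Answer: 1

Derivation:
Step 0: ref 1 -> FAULT, frames=[1,-,-]
Step 1: ref 4 -> FAULT, frames=[1,4,-]
Step 2: ref 1 -> HIT, frames=[1,4,-]
Step 3: ref 3 -> FAULT, frames=[1,4,3]
Step 4: ref 4 -> HIT, frames=[1,4,3]
Step 5: ref 1 -> HIT, frames=[1,4,3]
Step 6: ref 3 -> HIT, frames=[1,4,3]
Step 7: ref 4 -> HIT, frames=[1,4,3]
Step 8: ref 2 -> FAULT, evict 1, frames=[2,4,3]
At step 8: evicted page 1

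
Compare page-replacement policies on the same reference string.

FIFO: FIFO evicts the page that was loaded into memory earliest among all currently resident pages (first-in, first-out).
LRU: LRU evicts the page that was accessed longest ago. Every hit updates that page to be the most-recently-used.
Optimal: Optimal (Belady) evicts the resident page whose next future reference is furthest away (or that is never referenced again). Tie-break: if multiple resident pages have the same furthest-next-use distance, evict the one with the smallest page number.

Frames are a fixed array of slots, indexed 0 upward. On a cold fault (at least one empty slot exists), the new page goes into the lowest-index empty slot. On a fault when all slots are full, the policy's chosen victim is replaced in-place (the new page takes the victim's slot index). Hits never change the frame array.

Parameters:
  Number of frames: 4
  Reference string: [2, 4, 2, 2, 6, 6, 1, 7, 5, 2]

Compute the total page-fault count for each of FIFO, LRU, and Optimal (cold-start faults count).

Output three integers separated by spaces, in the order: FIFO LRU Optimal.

Answer: 7 7 6

Derivation:
--- FIFO ---
  step 0: ref 2 -> FAULT, frames=[2,-,-,-] (faults so far: 1)
  step 1: ref 4 -> FAULT, frames=[2,4,-,-] (faults so far: 2)
  step 2: ref 2 -> HIT, frames=[2,4,-,-] (faults so far: 2)
  step 3: ref 2 -> HIT, frames=[2,4,-,-] (faults so far: 2)
  step 4: ref 6 -> FAULT, frames=[2,4,6,-] (faults so far: 3)
  step 5: ref 6 -> HIT, frames=[2,4,6,-] (faults so far: 3)
  step 6: ref 1 -> FAULT, frames=[2,4,6,1] (faults so far: 4)
  step 7: ref 7 -> FAULT, evict 2, frames=[7,4,6,1] (faults so far: 5)
  step 8: ref 5 -> FAULT, evict 4, frames=[7,5,6,1] (faults so far: 6)
  step 9: ref 2 -> FAULT, evict 6, frames=[7,5,2,1] (faults so far: 7)
  FIFO total faults: 7
--- LRU ---
  step 0: ref 2 -> FAULT, frames=[2,-,-,-] (faults so far: 1)
  step 1: ref 4 -> FAULT, frames=[2,4,-,-] (faults so far: 2)
  step 2: ref 2 -> HIT, frames=[2,4,-,-] (faults so far: 2)
  step 3: ref 2 -> HIT, frames=[2,4,-,-] (faults so far: 2)
  step 4: ref 6 -> FAULT, frames=[2,4,6,-] (faults so far: 3)
  step 5: ref 6 -> HIT, frames=[2,4,6,-] (faults so far: 3)
  step 6: ref 1 -> FAULT, frames=[2,4,6,1] (faults so far: 4)
  step 7: ref 7 -> FAULT, evict 4, frames=[2,7,6,1] (faults so far: 5)
  step 8: ref 5 -> FAULT, evict 2, frames=[5,7,6,1] (faults so far: 6)
  step 9: ref 2 -> FAULT, evict 6, frames=[5,7,2,1] (faults so far: 7)
  LRU total faults: 7
--- Optimal ---
  step 0: ref 2 -> FAULT, frames=[2,-,-,-] (faults so far: 1)
  step 1: ref 4 -> FAULT, frames=[2,4,-,-] (faults so far: 2)
  step 2: ref 2 -> HIT, frames=[2,4,-,-] (faults so far: 2)
  step 3: ref 2 -> HIT, frames=[2,4,-,-] (faults so far: 2)
  step 4: ref 6 -> FAULT, frames=[2,4,6,-] (faults so far: 3)
  step 5: ref 6 -> HIT, frames=[2,4,6,-] (faults so far: 3)
  step 6: ref 1 -> FAULT, frames=[2,4,6,1] (faults so far: 4)
  step 7: ref 7 -> FAULT, evict 1, frames=[2,4,6,7] (faults so far: 5)
  step 8: ref 5 -> FAULT, evict 4, frames=[2,5,6,7] (faults so far: 6)
  step 9: ref 2 -> HIT, frames=[2,5,6,7] (faults so far: 6)
  Optimal total faults: 6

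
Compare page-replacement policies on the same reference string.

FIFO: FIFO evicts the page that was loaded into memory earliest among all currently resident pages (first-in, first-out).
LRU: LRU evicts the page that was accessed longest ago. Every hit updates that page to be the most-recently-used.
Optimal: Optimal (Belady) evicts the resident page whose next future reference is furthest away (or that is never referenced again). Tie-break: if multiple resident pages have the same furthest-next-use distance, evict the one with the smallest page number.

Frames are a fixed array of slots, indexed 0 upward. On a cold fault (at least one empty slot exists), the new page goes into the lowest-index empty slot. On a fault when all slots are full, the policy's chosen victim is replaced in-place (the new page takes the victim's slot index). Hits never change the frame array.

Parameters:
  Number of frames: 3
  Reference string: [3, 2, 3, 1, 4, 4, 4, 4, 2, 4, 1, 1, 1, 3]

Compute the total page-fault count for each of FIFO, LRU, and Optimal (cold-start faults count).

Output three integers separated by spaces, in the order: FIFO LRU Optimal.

--- FIFO ---
  step 0: ref 3 -> FAULT, frames=[3,-,-] (faults so far: 1)
  step 1: ref 2 -> FAULT, frames=[3,2,-] (faults so far: 2)
  step 2: ref 3 -> HIT, frames=[3,2,-] (faults so far: 2)
  step 3: ref 1 -> FAULT, frames=[3,2,1] (faults so far: 3)
  step 4: ref 4 -> FAULT, evict 3, frames=[4,2,1] (faults so far: 4)
  step 5: ref 4 -> HIT, frames=[4,2,1] (faults so far: 4)
  step 6: ref 4 -> HIT, frames=[4,2,1] (faults so far: 4)
  step 7: ref 4 -> HIT, frames=[4,2,1] (faults so far: 4)
  step 8: ref 2 -> HIT, frames=[4,2,1] (faults so far: 4)
  step 9: ref 4 -> HIT, frames=[4,2,1] (faults so far: 4)
  step 10: ref 1 -> HIT, frames=[4,2,1] (faults so far: 4)
  step 11: ref 1 -> HIT, frames=[4,2,1] (faults so far: 4)
  step 12: ref 1 -> HIT, frames=[4,2,1] (faults so far: 4)
  step 13: ref 3 -> FAULT, evict 2, frames=[4,3,1] (faults so far: 5)
  FIFO total faults: 5
--- LRU ---
  step 0: ref 3 -> FAULT, frames=[3,-,-] (faults so far: 1)
  step 1: ref 2 -> FAULT, frames=[3,2,-] (faults so far: 2)
  step 2: ref 3 -> HIT, frames=[3,2,-] (faults so far: 2)
  step 3: ref 1 -> FAULT, frames=[3,2,1] (faults so far: 3)
  step 4: ref 4 -> FAULT, evict 2, frames=[3,4,1] (faults so far: 4)
  step 5: ref 4 -> HIT, frames=[3,4,1] (faults so far: 4)
  step 6: ref 4 -> HIT, frames=[3,4,1] (faults so far: 4)
  step 7: ref 4 -> HIT, frames=[3,4,1] (faults so far: 4)
  step 8: ref 2 -> FAULT, evict 3, frames=[2,4,1] (faults so far: 5)
  step 9: ref 4 -> HIT, frames=[2,4,1] (faults so far: 5)
  step 10: ref 1 -> HIT, frames=[2,4,1] (faults so far: 5)
  step 11: ref 1 -> HIT, frames=[2,4,1] (faults so far: 5)
  step 12: ref 1 -> HIT, frames=[2,4,1] (faults so far: 5)
  step 13: ref 3 -> FAULT, evict 2, frames=[3,4,1] (faults so far: 6)
  LRU total faults: 6
--- Optimal ---
  step 0: ref 3 -> FAULT, frames=[3,-,-] (faults so far: 1)
  step 1: ref 2 -> FAULT, frames=[3,2,-] (faults so far: 2)
  step 2: ref 3 -> HIT, frames=[3,2,-] (faults so far: 2)
  step 3: ref 1 -> FAULT, frames=[3,2,1] (faults so far: 3)
  step 4: ref 4 -> FAULT, evict 3, frames=[4,2,1] (faults so far: 4)
  step 5: ref 4 -> HIT, frames=[4,2,1] (faults so far: 4)
  step 6: ref 4 -> HIT, frames=[4,2,1] (faults so far: 4)
  step 7: ref 4 -> HIT, frames=[4,2,1] (faults so far: 4)
  step 8: ref 2 -> HIT, frames=[4,2,1] (faults so far: 4)
  step 9: ref 4 -> HIT, frames=[4,2,1] (faults so far: 4)
  step 10: ref 1 -> HIT, frames=[4,2,1] (faults so far: 4)
  step 11: ref 1 -> HIT, frames=[4,2,1] (faults so far: 4)
  step 12: ref 1 -> HIT, frames=[4,2,1] (faults so far: 4)
  step 13: ref 3 -> FAULT, evict 1, frames=[4,2,3] (faults so far: 5)
  Optimal total faults: 5

Answer: 5 6 5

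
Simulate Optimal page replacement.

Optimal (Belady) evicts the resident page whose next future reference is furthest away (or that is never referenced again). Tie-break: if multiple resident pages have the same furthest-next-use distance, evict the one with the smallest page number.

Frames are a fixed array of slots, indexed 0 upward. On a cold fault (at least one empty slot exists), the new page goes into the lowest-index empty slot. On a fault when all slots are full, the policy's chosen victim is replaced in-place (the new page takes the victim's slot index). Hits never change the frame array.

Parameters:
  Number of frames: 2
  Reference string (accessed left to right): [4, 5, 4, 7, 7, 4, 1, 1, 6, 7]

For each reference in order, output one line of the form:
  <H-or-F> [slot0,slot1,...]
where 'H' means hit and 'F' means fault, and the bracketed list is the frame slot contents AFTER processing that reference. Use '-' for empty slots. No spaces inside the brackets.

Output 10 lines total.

F [4,-]
F [4,5]
H [4,5]
F [4,7]
H [4,7]
H [4,7]
F [1,7]
H [1,7]
F [6,7]
H [6,7]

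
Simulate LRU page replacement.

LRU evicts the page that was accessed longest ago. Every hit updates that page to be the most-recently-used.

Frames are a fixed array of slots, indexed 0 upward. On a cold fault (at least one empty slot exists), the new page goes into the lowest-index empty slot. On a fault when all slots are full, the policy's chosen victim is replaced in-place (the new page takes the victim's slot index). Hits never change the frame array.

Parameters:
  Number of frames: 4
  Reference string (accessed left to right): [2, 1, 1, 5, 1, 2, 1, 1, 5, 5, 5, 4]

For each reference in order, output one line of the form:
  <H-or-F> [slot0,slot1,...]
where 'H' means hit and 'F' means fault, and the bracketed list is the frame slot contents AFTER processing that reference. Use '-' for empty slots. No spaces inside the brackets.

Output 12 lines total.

F [2,-,-,-]
F [2,1,-,-]
H [2,1,-,-]
F [2,1,5,-]
H [2,1,5,-]
H [2,1,5,-]
H [2,1,5,-]
H [2,1,5,-]
H [2,1,5,-]
H [2,1,5,-]
H [2,1,5,-]
F [2,1,5,4]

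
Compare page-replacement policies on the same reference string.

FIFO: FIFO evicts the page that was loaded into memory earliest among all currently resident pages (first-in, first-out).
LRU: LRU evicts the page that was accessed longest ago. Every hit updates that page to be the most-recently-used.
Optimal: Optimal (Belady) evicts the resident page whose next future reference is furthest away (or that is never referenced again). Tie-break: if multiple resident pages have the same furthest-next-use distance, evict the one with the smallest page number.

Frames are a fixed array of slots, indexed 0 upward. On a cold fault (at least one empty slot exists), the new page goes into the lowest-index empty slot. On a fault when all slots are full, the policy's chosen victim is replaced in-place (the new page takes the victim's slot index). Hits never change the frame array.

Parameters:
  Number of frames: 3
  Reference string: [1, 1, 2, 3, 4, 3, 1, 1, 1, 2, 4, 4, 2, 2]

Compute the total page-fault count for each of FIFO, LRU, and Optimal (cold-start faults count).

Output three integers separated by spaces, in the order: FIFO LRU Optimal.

--- FIFO ---
  step 0: ref 1 -> FAULT, frames=[1,-,-] (faults so far: 1)
  step 1: ref 1 -> HIT, frames=[1,-,-] (faults so far: 1)
  step 2: ref 2 -> FAULT, frames=[1,2,-] (faults so far: 2)
  step 3: ref 3 -> FAULT, frames=[1,2,3] (faults so far: 3)
  step 4: ref 4 -> FAULT, evict 1, frames=[4,2,3] (faults so far: 4)
  step 5: ref 3 -> HIT, frames=[4,2,3] (faults so far: 4)
  step 6: ref 1 -> FAULT, evict 2, frames=[4,1,3] (faults so far: 5)
  step 7: ref 1 -> HIT, frames=[4,1,3] (faults so far: 5)
  step 8: ref 1 -> HIT, frames=[4,1,3] (faults so far: 5)
  step 9: ref 2 -> FAULT, evict 3, frames=[4,1,2] (faults so far: 6)
  step 10: ref 4 -> HIT, frames=[4,1,2] (faults so far: 6)
  step 11: ref 4 -> HIT, frames=[4,1,2] (faults so far: 6)
  step 12: ref 2 -> HIT, frames=[4,1,2] (faults so far: 6)
  step 13: ref 2 -> HIT, frames=[4,1,2] (faults so far: 6)
  FIFO total faults: 6
--- LRU ---
  step 0: ref 1 -> FAULT, frames=[1,-,-] (faults so far: 1)
  step 1: ref 1 -> HIT, frames=[1,-,-] (faults so far: 1)
  step 2: ref 2 -> FAULT, frames=[1,2,-] (faults so far: 2)
  step 3: ref 3 -> FAULT, frames=[1,2,3] (faults so far: 3)
  step 4: ref 4 -> FAULT, evict 1, frames=[4,2,3] (faults so far: 4)
  step 5: ref 3 -> HIT, frames=[4,2,3] (faults so far: 4)
  step 6: ref 1 -> FAULT, evict 2, frames=[4,1,3] (faults so far: 5)
  step 7: ref 1 -> HIT, frames=[4,1,3] (faults so far: 5)
  step 8: ref 1 -> HIT, frames=[4,1,3] (faults so far: 5)
  step 9: ref 2 -> FAULT, evict 4, frames=[2,1,3] (faults so far: 6)
  step 10: ref 4 -> FAULT, evict 3, frames=[2,1,4] (faults so far: 7)
  step 11: ref 4 -> HIT, frames=[2,1,4] (faults so far: 7)
  step 12: ref 2 -> HIT, frames=[2,1,4] (faults so far: 7)
  step 13: ref 2 -> HIT, frames=[2,1,4] (faults so far: 7)
  LRU total faults: 7
--- Optimal ---
  step 0: ref 1 -> FAULT, frames=[1,-,-] (faults so far: 1)
  step 1: ref 1 -> HIT, frames=[1,-,-] (faults so far: 1)
  step 2: ref 2 -> FAULT, frames=[1,2,-] (faults so far: 2)
  step 3: ref 3 -> FAULT, frames=[1,2,3] (faults so far: 3)
  step 4: ref 4 -> FAULT, evict 2, frames=[1,4,3] (faults so far: 4)
  step 5: ref 3 -> HIT, frames=[1,4,3] (faults so far: 4)
  step 6: ref 1 -> HIT, frames=[1,4,3] (faults so far: 4)
  step 7: ref 1 -> HIT, frames=[1,4,3] (faults so far: 4)
  step 8: ref 1 -> HIT, frames=[1,4,3] (faults so far: 4)
  step 9: ref 2 -> FAULT, evict 1, frames=[2,4,3] (faults so far: 5)
  step 10: ref 4 -> HIT, frames=[2,4,3] (faults so far: 5)
  step 11: ref 4 -> HIT, frames=[2,4,3] (faults so far: 5)
  step 12: ref 2 -> HIT, frames=[2,4,3] (faults so far: 5)
  step 13: ref 2 -> HIT, frames=[2,4,3] (faults so far: 5)
  Optimal total faults: 5

Answer: 6 7 5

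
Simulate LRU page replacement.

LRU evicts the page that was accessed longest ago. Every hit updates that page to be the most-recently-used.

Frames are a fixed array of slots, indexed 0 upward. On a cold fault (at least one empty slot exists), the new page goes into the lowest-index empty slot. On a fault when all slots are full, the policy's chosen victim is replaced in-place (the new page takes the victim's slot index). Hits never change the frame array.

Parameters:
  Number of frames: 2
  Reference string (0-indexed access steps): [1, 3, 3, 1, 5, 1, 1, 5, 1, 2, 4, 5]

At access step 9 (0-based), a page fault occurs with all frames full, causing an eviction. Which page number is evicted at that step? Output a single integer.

Answer: 5

Derivation:
Step 0: ref 1 -> FAULT, frames=[1,-]
Step 1: ref 3 -> FAULT, frames=[1,3]
Step 2: ref 3 -> HIT, frames=[1,3]
Step 3: ref 1 -> HIT, frames=[1,3]
Step 4: ref 5 -> FAULT, evict 3, frames=[1,5]
Step 5: ref 1 -> HIT, frames=[1,5]
Step 6: ref 1 -> HIT, frames=[1,5]
Step 7: ref 5 -> HIT, frames=[1,5]
Step 8: ref 1 -> HIT, frames=[1,5]
Step 9: ref 2 -> FAULT, evict 5, frames=[1,2]
At step 9: evicted page 5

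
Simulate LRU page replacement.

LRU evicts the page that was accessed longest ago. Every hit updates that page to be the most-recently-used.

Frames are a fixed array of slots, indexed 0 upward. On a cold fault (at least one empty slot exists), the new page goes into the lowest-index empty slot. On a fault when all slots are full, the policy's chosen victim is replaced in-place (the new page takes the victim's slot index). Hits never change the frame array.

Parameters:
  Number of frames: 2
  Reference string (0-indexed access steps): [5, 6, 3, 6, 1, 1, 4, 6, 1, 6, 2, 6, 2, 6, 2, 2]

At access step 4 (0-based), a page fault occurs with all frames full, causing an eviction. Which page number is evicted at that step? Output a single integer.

Answer: 3

Derivation:
Step 0: ref 5 -> FAULT, frames=[5,-]
Step 1: ref 6 -> FAULT, frames=[5,6]
Step 2: ref 3 -> FAULT, evict 5, frames=[3,6]
Step 3: ref 6 -> HIT, frames=[3,6]
Step 4: ref 1 -> FAULT, evict 3, frames=[1,6]
At step 4: evicted page 3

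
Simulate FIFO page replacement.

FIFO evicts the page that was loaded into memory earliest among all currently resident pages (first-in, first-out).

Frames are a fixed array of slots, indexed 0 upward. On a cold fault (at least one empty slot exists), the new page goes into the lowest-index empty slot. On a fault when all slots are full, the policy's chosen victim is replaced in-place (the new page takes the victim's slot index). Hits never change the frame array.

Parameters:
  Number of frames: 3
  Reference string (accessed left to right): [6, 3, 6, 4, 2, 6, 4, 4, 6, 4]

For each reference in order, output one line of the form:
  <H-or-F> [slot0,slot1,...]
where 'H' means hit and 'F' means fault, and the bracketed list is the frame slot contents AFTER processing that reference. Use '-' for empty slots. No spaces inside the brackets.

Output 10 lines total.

F [6,-,-]
F [6,3,-]
H [6,3,-]
F [6,3,4]
F [2,3,4]
F [2,6,4]
H [2,6,4]
H [2,6,4]
H [2,6,4]
H [2,6,4]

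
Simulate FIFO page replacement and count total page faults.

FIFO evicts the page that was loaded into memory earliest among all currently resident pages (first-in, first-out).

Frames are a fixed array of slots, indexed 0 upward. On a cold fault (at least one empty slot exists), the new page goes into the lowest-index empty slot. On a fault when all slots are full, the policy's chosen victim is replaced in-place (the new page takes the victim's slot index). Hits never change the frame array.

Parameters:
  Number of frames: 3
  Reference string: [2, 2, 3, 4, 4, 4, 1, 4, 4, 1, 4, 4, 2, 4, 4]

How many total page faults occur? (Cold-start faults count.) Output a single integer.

Step 0: ref 2 → FAULT, frames=[2,-,-]
Step 1: ref 2 → HIT, frames=[2,-,-]
Step 2: ref 3 → FAULT, frames=[2,3,-]
Step 3: ref 4 → FAULT, frames=[2,3,4]
Step 4: ref 4 → HIT, frames=[2,3,4]
Step 5: ref 4 → HIT, frames=[2,3,4]
Step 6: ref 1 → FAULT (evict 2), frames=[1,3,4]
Step 7: ref 4 → HIT, frames=[1,3,4]
Step 8: ref 4 → HIT, frames=[1,3,4]
Step 9: ref 1 → HIT, frames=[1,3,4]
Step 10: ref 4 → HIT, frames=[1,3,4]
Step 11: ref 4 → HIT, frames=[1,3,4]
Step 12: ref 2 → FAULT (evict 3), frames=[1,2,4]
Step 13: ref 4 → HIT, frames=[1,2,4]
Step 14: ref 4 → HIT, frames=[1,2,4]
Total faults: 5

Answer: 5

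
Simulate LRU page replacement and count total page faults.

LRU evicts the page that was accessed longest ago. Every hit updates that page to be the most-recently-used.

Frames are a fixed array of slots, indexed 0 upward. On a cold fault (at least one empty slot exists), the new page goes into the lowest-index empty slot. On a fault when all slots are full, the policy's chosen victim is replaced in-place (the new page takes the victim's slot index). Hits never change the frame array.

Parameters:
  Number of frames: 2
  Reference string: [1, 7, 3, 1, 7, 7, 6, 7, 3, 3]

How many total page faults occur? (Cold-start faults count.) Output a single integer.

Answer: 7

Derivation:
Step 0: ref 1 → FAULT, frames=[1,-]
Step 1: ref 7 → FAULT, frames=[1,7]
Step 2: ref 3 → FAULT (evict 1), frames=[3,7]
Step 3: ref 1 → FAULT (evict 7), frames=[3,1]
Step 4: ref 7 → FAULT (evict 3), frames=[7,1]
Step 5: ref 7 → HIT, frames=[7,1]
Step 6: ref 6 → FAULT (evict 1), frames=[7,6]
Step 7: ref 7 → HIT, frames=[7,6]
Step 8: ref 3 → FAULT (evict 6), frames=[7,3]
Step 9: ref 3 → HIT, frames=[7,3]
Total faults: 7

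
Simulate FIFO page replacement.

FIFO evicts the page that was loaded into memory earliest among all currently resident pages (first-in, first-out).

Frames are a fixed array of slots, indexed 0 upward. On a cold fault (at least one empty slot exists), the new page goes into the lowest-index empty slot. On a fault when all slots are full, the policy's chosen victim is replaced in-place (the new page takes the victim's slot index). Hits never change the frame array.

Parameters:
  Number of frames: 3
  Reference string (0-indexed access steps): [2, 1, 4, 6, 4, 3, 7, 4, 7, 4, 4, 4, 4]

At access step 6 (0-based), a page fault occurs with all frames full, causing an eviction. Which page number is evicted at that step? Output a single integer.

Step 0: ref 2 -> FAULT, frames=[2,-,-]
Step 1: ref 1 -> FAULT, frames=[2,1,-]
Step 2: ref 4 -> FAULT, frames=[2,1,4]
Step 3: ref 6 -> FAULT, evict 2, frames=[6,1,4]
Step 4: ref 4 -> HIT, frames=[6,1,4]
Step 5: ref 3 -> FAULT, evict 1, frames=[6,3,4]
Step 6: ref 7 -> FAULT, evict 4, frames=[6,3,7]
At step 6: evicted page 4

Answer: 4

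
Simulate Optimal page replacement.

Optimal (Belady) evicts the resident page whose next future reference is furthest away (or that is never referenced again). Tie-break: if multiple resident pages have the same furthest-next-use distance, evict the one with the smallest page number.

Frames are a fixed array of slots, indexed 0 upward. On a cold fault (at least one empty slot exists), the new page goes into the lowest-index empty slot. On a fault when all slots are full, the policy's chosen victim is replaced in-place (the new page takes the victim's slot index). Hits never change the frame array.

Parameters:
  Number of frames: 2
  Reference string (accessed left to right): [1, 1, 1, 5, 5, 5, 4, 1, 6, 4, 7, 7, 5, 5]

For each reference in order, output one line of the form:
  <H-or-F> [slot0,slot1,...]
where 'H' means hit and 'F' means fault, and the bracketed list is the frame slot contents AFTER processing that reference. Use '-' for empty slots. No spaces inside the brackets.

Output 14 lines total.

F [1,-]
H [1,-]
H [1,-]
F [1,5]
H [1,5]
H [1,5]
F [1,4]
H [1,4]
F [6,4]
H [6,4]
F [6,7]
H [6,7]
F [5,7]
H [5,7]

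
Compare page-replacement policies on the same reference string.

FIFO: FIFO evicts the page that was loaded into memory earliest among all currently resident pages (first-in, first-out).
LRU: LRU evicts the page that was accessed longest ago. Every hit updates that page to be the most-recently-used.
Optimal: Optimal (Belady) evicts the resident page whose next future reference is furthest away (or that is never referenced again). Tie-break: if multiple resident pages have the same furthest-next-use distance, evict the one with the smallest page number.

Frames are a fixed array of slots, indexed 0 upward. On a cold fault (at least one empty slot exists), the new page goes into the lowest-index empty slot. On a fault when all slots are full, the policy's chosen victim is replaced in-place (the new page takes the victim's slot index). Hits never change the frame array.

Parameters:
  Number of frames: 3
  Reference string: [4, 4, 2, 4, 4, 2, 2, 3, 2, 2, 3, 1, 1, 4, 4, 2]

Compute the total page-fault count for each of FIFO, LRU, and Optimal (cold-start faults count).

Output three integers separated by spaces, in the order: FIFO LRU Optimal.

Answer: 6 6 4

Derivation:
--- FIFO ---
  step 0: ref 4 -> FAULT, frames=[4,-,-] (faults so far: 1)
  step 1: ref 4 -> HIT, frames=[4,-,-] (faults so far: 1)
  step 2: ref 2 -> FAULT, frames=[4,2,-] (faults so far: 2)
  step 3: ref 4 -> HIT, frames=[4,2,-] (faults so far: 2)
  step 4: ref 4 -> HIT, frames=[4,2,-] (faults so far: 2)
  step 5: ref 2 -> HIT, frames=[4,2,-] (faults so far: 2)
  step 6: ref 2 -> HIT, frames=[4,2,-] (faults so far: 2)
  step 7: ref 3 -> FAULT, frames=[4,2,3] (faults so far: 3)
  step 8: ref 2 -> HIT, frames=[4,2,3] (faults so far: 3)
  step 9: ref 2 -> HIT, frames=[4,2,3] (faults so far: 3)
  step 10: ref 3 -> HIT, frames=[4,2,3] (faults so far: 3)
  step 11: ref 1 -> FAULT, evict 4, frames=[1,2,3] (faults so far: 4)
  step 12: ref 1 -> HIT, frames=[1,2,3] (faults so far: 4)
  step 13: ref 4 -> FAULT, evict 2, frames=[1,4,3] (faults so far: 5)
  step 14: ref 4 -> HIT, frames=[1,4,3] (faults so far: 5)
  step 15: ref 2 -> FAULT, evict 3, frames=[1,4,2] (faults so far: 6)
  FIFO total faults: 6
--- LRU ---
  step 0: ref 4 -> FAULT, frames=[4,-,-] (faults so far: 1)
  step 1: ref 4 -> HIT, frames=[4,-,-] (faults so far: 1)
  step 2: ref 2 -> FAULT, frames=[4,2,-] (faults so far: 2)
  step 3: ref 4 -> HIT, frames=[4,2,-] (faults so far: 2)
  step 4: ref 4 -> HIT, frames=[4,2,-] (faults so far: 2)
  step 5: ref 2 -> HIT, frames=[4,2,-] (faults so far: 2)
  step 6: ref 2 -> HIT, frames=[4,2,-] (faults so far: 2)
  step 7: ref 3 -> FAULT, frames=[4,2,3] (faults so far: 3)
  step 8: ref 2 -> HIT, frames=[4,2,3] (faults so far: 3)
  step 9: ref 2 -> HIT, frames=[4,2,3] (faults so far: 3)
  step 10: ref 3 -> HIT, frames=[4,2,3] (faults so far: 3)
  step 11: ref 1 -> FAULT, evict 4, frames=[1,2,3] (faults so far: 4)
  step 12: ref 1 -> HIT, frames=[1,2,3] (faults so far: 4)
  step 13: ref 4 -> FAULT, evict 2, frames=[1,4,3] (faults so far: 5)
  step 14: ref 4 -> HIT, frames=[1,4,3] (faults so far: 5)
  step 15: ref 2 -> FAULT, evict 3, frames=[1,4,2] (faults so far: 6)
  LRU total faults: 6
--- Optimal ---
  step 0: ref 4 -> FAULT, frames=[4,-,-] (faults so far: 1)
  step 1: ref 4 -> HIT, frames=[4,-,-] (faults so far: 1)
  step 2: ref 2 -> FAULT, frames=[4,2,-] (faults so far: 2)
  step 3: ref 4 -> HIT, frames=[4,2,-] (faults so far: 2)
  step 4: ref 4 -> HIT, frames=[4,2,-] (faults so far: 2)
  step 5: ref 2 -> HIT, frames=[4,2,-] (faults so far: 2)
  step 6: ref 2 -> HIT, frames=[4,2,-] (faults so far: 2)
  step 7: ref 3 -> FAULT, frames=[4,2,3] (faults so far: 3)
  step 8: ref 2 -> HIT, frames=[4,2,3] (faults so far: 3)
  step 9: ref 2 -> HIT, frames=[4,2,3] (faults so far: 3)
  step 10: ref 3 -> HIT, frames=[4,2,3] (faults so far: 3)
  step 11: ref 1 -> FAULT, evict 3, frames=[4,2,1] (faults so far: 4)
  step 12: ref 1 -> HIT, frames=[4,2,1] (faults so far: 4)
  step 13: ref 4 -> HIT, frames=[4,2,1] (faults so far: 4)
  step 14: ref 4 -> HIT, frames=[4,2,1] (faults so far: 4)
  step 15: ref 2 -> HIT, frames=[4,2,1] (faults so far: 4)
  Optimal total faults: 4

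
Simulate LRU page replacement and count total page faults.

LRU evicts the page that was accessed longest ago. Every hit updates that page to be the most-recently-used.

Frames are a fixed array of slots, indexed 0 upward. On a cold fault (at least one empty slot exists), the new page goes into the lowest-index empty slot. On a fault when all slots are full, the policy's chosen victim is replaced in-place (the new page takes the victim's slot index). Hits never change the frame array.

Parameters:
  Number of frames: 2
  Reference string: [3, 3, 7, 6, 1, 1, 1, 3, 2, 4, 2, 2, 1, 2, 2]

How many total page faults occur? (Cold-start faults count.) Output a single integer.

Answer: 8

Derivation:
Step 0: ref 3 → FAULT, frames=[3,-]
Step 1: ref 3 → HIT, frames=[3,-]
Step 2: ref 7 → FAULT, frames=[3,7]
Step 3: ref 6 → FAULT (evict 3), frames=[6,7]
Step 4: ref 1 → FAULT (evict 7), frames=[6,1]
Step 5: ref 1 → HIT, frames=[6,1]
Step 6: ref 1 → HIT, frames=[6,1]
Step 7: ref 3 → FAULT (evict 6), frames=[3,1]
Step 8: ref 2 → FAULT (evict 1), frames=[3,2]
Step 9: ref 4 → FAULT (evict 3), frames=[4,2]
Step 10: ref 2 → HIT, frames=[4,2]
Step 11: ref 2 → HIT, frames=[4,2]
Step 12: ref 1 → FAULT (evict 4), frames=[1,2]
Step 13: ref 2 → HIT, frames=[1,2]
Step 14: ref 2 → HIT, frames=[1,2]
Total faults: 8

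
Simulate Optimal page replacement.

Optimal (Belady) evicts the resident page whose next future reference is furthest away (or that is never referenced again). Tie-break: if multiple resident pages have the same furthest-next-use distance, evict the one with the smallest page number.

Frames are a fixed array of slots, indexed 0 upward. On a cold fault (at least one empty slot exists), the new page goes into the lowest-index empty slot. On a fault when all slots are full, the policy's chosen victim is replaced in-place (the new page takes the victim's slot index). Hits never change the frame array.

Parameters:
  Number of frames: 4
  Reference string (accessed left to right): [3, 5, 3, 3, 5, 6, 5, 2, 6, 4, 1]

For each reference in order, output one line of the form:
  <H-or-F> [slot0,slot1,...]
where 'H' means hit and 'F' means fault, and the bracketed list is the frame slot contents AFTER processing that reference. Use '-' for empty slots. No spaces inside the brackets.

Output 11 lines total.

F [3,-,-,-]
F [3,5,-,-]
H [3,5,-,-]
H [3,5,-,-]
H [3,5,-,-]
F [3,5,6,-]
H [3,5,6,-]
F [3,5,6,2]
H [3,5,6,2]
F [3,5,6,4]
F [1,5,6,4]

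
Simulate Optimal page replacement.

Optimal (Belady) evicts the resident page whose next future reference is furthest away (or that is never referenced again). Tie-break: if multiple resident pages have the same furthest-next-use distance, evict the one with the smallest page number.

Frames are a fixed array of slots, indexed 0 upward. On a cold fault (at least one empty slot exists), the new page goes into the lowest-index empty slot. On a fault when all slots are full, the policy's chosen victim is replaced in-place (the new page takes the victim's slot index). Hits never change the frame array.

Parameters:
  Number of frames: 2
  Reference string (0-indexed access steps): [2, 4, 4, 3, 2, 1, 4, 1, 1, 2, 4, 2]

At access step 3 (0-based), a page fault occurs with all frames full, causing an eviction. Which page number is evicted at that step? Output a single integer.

Step 0: ref 2 -> FAULT, frames=[2,-]
Step 1: ref 4 -> FAULT, frames=[2,4]
Step 2: ref 4 -> HIT, frames=[2,4]
Step 3: ref 3 -> FAULT, evict 4, frames=[2,3]
At step 3: evicted page 4

Answer: 4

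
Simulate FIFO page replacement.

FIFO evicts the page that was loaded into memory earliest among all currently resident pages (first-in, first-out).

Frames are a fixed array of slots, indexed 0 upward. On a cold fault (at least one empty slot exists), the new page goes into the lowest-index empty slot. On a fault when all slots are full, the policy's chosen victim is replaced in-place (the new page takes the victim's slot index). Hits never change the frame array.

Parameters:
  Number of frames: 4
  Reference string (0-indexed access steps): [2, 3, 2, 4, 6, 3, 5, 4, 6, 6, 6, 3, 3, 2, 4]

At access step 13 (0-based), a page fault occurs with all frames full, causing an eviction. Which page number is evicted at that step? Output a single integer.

Step 0: ref 2 -> FAULT, frames=[2,-,-,-]
Step 1: ref 3 -> FAULT, frames=[2,3,-,-]
Step 2: ref 2 -> HIT, frames=[2,3,-,-]
Step 3: ref 4 -> FAULT, frames=[2,3,4,-]
Step 4: ref 6 -> FAULT, frames=[2,3,4,6]
Step 5: ref 3 -> HIT, frames=[2,3,4,6]
Step 6: ref 5 -> FAULT, evict 2, frames=[5,3,4,6]
Step 7: ref 4 -> HIT, frames=[5,3,4,6]
Step 8: ref 6 -> HIT, frames=[5,3,4,6]
Step 9: ref 6 -> HIT, frames=[5,3,4,6]
Step 10: ref 6 -> HIT, frames=[5,3,4,6]
Step 11: ref 3 -> HIT, frames=[5,3,4,6]
Step 12: ref 3 -> HIT, frames=[5,3,4,6]
Step 13: ref 2 -> FAULT, evict 3, frames=[5,2,4,6]
At step 13: evicted page 3

Answer: 3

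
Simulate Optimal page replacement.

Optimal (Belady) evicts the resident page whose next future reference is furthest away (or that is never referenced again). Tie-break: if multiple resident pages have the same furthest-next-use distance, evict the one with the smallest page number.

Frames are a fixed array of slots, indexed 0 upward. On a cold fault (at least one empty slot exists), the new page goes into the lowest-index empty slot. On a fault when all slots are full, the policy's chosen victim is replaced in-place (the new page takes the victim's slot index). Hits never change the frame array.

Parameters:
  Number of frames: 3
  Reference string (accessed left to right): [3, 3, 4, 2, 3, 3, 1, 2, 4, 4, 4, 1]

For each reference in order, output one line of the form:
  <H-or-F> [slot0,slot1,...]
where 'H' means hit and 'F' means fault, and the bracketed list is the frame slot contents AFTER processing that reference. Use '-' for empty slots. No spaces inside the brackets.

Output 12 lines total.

F [3,-,-]
H [3,-,-]
F [3,4,-]
F [3,4,2]
H [3,4,2]
H [3,4,2]
F [1,4,2]
H [1,4,2]
H [1,4,2]
H [1,4,2]
H [1,4,2]
H [1,4,2]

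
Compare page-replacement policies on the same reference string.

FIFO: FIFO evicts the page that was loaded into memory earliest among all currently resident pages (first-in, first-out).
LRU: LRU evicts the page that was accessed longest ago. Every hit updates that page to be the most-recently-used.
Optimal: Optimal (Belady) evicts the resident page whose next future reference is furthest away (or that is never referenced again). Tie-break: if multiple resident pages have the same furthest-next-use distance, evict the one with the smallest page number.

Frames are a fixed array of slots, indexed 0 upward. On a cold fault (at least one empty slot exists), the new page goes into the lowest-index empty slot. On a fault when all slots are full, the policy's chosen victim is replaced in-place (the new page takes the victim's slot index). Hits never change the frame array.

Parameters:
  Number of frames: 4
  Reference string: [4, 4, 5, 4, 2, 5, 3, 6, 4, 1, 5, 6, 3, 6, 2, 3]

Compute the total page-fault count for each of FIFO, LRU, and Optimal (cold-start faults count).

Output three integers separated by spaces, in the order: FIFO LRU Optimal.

--- FIFO ---
  step 0: ref 4 -> FAULT, frames=[4,-,-,-] (faults so far: 1)
  step 1: ref 4 -> HIT, frames=[4,-,-,-] (faults so far: 1)
  step 2: ref 5 -> FAULT, frames=[4,5,-,-] (faults so far: 2)
  step 3: ref 4 -> HIT, frames=[4,5,-,-] (faults so far: 2)
  step 4: ref 2 -> FAULT, frames=[4,5,2,-] (faults so far: 3)
  step 5: ref 5 -> HIT, frames=[4,5,2,-] (faults so far: 3)
  step 6: ref 3 -> FAULT, frames=[4,5,2,3] (faults so far: 4)
  step 7: ref 6 -> FAULT, evict 4, frames=[6,5,2,3] (faults so far: 5)
  step 8: ref 4 -> FAULT, evict 5, frames=[6,4,2,3] (faults so far: 6)
  step 9: ref 1 -> FAULT, evict 2, frames=[6,4,1,3] (faults so far: 7)
  step 10: ref 5 -> FAULT, evict 3, frames=[6,4,1,5] (faults so far: 8)
  step 11: ref 6 -> HIT, frames=[6,4,1,5] (faults so far: 8)
  step 12: ref 3 -> FAULT, evict 6, frames=[3,4,1,5] (faults so far: 9)
  step 13: ref 6 -> FAULT, evict 4, frames=[3,6,1,5] (faults so far: 10)
  step 14: ref 2 -> FAULT, evict 1, frames=[3,6,2,5] (faults so far: 11)
  step 15: ref 3 -> HIT, frames=[3,6,2,5] (faults so far: 11)
  FIFO total faults: 11
--- LRU ---
  step 0: ref 4 -> FAULT, frames=[4,-,-,-] (faults so far: 1)
  step 1: ref 4 -> HIT, frames=[4,-,-,-] (faults so far: 1)
  step 2: ref 5 -> FAULT, frames=[4,5,-,-] (faults so far: 2)
  step 3: ref 4 -> HIT, frames=[4,5,-,-] (faults so far: 2)
  step 4: ref 2 -> FAULT, frames=[4,5,2,-] (faults so far: 3)
  step 5: ref 5 -> HIT, frames=[4,5,2,-] (faults so far: 3)
  step 6: ref 3 -> FAULT, frames=[4,5,2,3] (faults so far: 4)
  step 7: ref 6 -> FAULT, evict 4, frames=[6,5,2,3] (faults so far: 5)
  step 8: ref 4 -> FAULT, evict 2, frames=[6,5,4,3] (faults so far: 6)
  step 9: ref 1 -> FAULT, evict 5, frames=[6,1,4,3] (faults so far: 7)
  step 10: ref 5 -> FAULT, evict 3, frames=[6,1,4,5] (faults so far: 8)
  step 11: ref 6 -> HIT, frames=[6,1,4,5] (faults so far: 8)
  step 12: ref 3 -> FAULT, evict 4, frames=[6,1,3,5] (faults so far: 9)
  step 13: ref 6 -> HIT, frames=[6,1,3,5] (faults so far: 9)
  step 14: ref 2 -> FAULT, evict 1, frames=[6,2,3,5] (faults so far: 10)
  step 15: ref 3 -> HIT, frames=[6,2,3,5] (faults so far: 10)
  LRU total faults: 10
--- Optimal ---
  step 0: ref 4 -> FAULT, frames=[4,-,-,-] (faults so far: 1)
  step 1: ref 4 -> HIT, frames=[4,-,-,-] (faults so far: 1)
  step 2: ref 5 -> FAULT, frames=[4,5,-,-] (faults so far: 2)
  step 3: ref 4 -> HIT, frames=[4,5,-,-] (faults so far: 2)
  step 4: ref 2 -> FAULT, frames=[4,5,2,-] (faults so far: 3)
  step 5: ref 5 -> HIT, frames=[4,5,2,-] (faults so far: 3)
  step 6: ref 3 -> FAULT, frames=[4,5,2,3] (faults so far: 4)
  step 7: ref 6 -> FAULT, evict 2, frames=[4,5,6,3] (faults so far: 5)
  step 8: ref 4 -> HIT, frames=[4,5,6,3] (faults so far: 5)
  step 9: ref 1 -> FAULT, evict 4, frames=[1,5,6,3] (faults so far: 6)
  step 10: ref 5 -> HIT, frames=[1,5,6,3] (faults so far: 6)
  step 11: ref 6 -> HIT, frames=[1,5,6,3] (faults so far: 6)
  step 12: ref 3 -> HIT, frames=[1,5,6,3] (faults so far: 6)
  step 13: ref 6 -> HIT, frames=[1,5,6,3] (faults so far: 6)
  step 14: ref 2 -> FAULT, evict 1, frames=[2,5,6,3] (faults so far: 7)
  step 15: ref 3 -> HIT, frames=[2,5,6,3] (faults so far: 7)
  Optimal total faults: 7

Answer: 11 10 7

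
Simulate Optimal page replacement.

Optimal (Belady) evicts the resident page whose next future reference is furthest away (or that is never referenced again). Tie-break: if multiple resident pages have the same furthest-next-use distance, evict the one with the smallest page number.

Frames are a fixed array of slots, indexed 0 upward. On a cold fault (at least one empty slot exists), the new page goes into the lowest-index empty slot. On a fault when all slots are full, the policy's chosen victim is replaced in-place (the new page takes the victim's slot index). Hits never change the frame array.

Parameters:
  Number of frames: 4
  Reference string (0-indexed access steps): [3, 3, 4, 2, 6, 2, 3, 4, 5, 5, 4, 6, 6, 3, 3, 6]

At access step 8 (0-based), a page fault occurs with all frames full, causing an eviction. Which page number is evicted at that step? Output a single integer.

Step 0: ref 3 -> FAULT, frames=[3,-,-,-]
Step 1: ref 3 -> HIT, frames=[3,-,-,-]
Step 2: ref 4 -> FAULT, frames=[3,4,-,-]
Step 3: ref 2 -> FAULT, frames=[3,4,2,-]
Step 4: ref 6 -> FAULT, frames=[3,4,2,6]
Step 5: ref 2 -> HIT, frames=[3,4,2,6]
Step 6: ref 3 -> HIT, frames=[3,4,2,6]
Step 7: ref 4 -> HIT, frames=[3,4,2,6]
Step 8: ref 5 -> FAULT, evict 2, frames=[3,4,5,6]
At step 8: evicted page 2

Answer: 2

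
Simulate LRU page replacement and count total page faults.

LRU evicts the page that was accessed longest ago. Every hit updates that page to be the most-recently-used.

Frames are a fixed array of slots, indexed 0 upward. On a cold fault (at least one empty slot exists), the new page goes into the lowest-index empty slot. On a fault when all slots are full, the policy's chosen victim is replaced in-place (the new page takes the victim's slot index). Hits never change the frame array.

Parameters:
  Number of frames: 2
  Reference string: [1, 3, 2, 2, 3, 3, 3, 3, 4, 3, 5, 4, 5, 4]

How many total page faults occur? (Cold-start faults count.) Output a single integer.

Step 0: ref 1 → FAULT, frames=[1,-]
Step 1: ref 3 → FAULT, frames=[1,3]
Step 2: ref 2 → FAULT (evict 1), frames=[2,3]
Step 3: ref 2 → HIT, frames=[2,3]
Step 4: ref 3 → HIT, frames=[2,3]
Step 5: ref 3 → HIT, frames=[2,3]
Step 6: ref 3 → HIT, frames=[2,3]
Step 7: ref 3 → HIT, frames=[2,3]
Step 8: ref 4 → FAULT (evict 2), frames=[4,3]
Step 9: ref 3 → HIT, frames=[4,3]
Step 10: ref 5 → FAULT (evict 4), frames=[5,3]
Step 11: ref 4 → FAULT (evict 3), frames=[5,4]
Step 12: ref 5 → HIT, frames=[5,4]
Step 13: ref 4 → HIT, frames=[5,4]
Total faults: 6

Answer: 6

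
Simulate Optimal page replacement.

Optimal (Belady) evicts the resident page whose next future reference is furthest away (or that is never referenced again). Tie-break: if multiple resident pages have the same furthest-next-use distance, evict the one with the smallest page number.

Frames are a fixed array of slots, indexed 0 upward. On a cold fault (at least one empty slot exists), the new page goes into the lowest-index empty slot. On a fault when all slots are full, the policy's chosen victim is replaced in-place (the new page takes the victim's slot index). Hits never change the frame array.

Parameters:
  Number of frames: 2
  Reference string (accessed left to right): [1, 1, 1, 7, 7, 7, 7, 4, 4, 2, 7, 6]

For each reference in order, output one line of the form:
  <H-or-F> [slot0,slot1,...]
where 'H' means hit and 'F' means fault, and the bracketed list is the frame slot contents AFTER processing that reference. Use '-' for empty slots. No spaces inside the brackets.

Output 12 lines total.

F [1,-]
H [1,-]
H [1,-]
F [1,7]
H [1,7]
H [1,7]
H [1,7]
F [4,7]
H [4,7]
F [2,7]
H [2,7]
F [6,7]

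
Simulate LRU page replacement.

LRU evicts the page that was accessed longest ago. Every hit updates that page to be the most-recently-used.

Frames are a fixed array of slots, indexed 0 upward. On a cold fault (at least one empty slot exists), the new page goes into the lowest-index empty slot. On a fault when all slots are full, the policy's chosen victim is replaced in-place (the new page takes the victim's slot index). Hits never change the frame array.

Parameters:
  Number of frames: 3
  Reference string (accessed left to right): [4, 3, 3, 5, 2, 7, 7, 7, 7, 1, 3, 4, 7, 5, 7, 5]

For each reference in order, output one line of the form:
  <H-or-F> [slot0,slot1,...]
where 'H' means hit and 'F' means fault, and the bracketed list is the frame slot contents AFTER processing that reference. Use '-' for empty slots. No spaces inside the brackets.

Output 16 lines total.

F [4,-,-]
F [4,3,-]
H [4,3,-]
F [4,3,5]
F [2,3,5]
F [2,7,5]
H [2,7,5]
H [2,7,5]
H [2,7,5]
F [2,7,1]
F [3,7,1]
F [3,4,1]
F [3,4,7]
F [5,4,7]
H [5,4,7]
H [5,4,7]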